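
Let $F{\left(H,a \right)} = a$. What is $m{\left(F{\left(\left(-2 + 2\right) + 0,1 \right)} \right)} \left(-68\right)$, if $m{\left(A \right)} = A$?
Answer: $-68$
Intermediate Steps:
$m{\left(F{\left(\left(-2 + 2\right) + 0,1 \right)} \right)} \left(-68\right) = 1 \left(-68\right) = -68$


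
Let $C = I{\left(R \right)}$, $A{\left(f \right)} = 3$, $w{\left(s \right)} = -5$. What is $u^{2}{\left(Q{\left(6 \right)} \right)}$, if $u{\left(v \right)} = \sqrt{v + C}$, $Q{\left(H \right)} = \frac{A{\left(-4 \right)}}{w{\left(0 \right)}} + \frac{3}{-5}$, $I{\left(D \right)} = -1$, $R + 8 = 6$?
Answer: $- \frac{11}{5} \approx -2.2$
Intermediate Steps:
$R = -2$ ($R = -8 + 6 = -2$)
$C = -1$
$Q{\left(H \right)} = - \frac{6}{5}$ ($Q{\left(H \right)} = \frac{3}{-5} + \frac{3}{-5} = 3 \left(- \frac{1}{5}\right) + 3 \left(- \frac{1}{5}\right) = - \frac{3}{5} - \frac{3}{5} = - \frac{6}{5}$)
$u{\left(v \right)} = \sqrt{-1 + v}$ ($u{\left(v \right)} = \sqrt{v - 1} = \sqrt{-1 + v}$)
$u^{2}{\left(Q{\left(6 \right)} \right)} = \left(\sqrt{-1 - \frac{6}{5}}\right)^{2} = \left(\sqrt{- \frac{11}{5}}\right)^{2} = \left(\frac{i \sqrt{55}}{5}\right)^{2} = - \frac{11}{5}$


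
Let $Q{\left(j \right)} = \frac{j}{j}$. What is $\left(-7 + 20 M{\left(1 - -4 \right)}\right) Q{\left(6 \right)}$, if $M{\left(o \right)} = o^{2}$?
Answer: $493$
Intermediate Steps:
$Q{\left(j \right)} = 1$
$\left(-7 + 20 M{\left(1 - -4 \right)}\right) Q{\left(6 \right)} = \left(-7 + 20 \left(1 - -4\right)^{2}\right) 1 = \left(-7 + 20 \left(1 + 4\right)^{2}\right) 1 = \left(-7 + 20 \cdot 5^{2}\right) 1 = \left(-7 + 20 \cdot 25\right) 1 = \left(-7 + 500\right) 1 = 493 \cdot 1 = 493$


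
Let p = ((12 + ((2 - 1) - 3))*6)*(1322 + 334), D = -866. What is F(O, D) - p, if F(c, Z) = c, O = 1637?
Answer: -97723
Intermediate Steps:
p = 99360 (p = ((12 + (1 - 3))*6)*1656 = ((12 - 2)*6)*1656 = (10*6)*1656 = 60*1656 = 99360)
F(O, D) - p = 1637 - 1*99360 = 1637 - 99360 = -97723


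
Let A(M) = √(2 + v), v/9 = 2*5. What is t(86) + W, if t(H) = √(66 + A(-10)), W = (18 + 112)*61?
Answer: 7930 + √(66 + 2*√23) ≈ 7938.7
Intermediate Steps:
v = 90 (v = 9*(2*5) = 9*10 = 90)
W = 7930 (W = 130*61 = 7930)
A(M) = 2*√23 (A(M) = √(2 + 90) = √92 = 2*√23)
t(H) = √(66 + 2*√23)
t(86) + W = √(66 + 2*√23) + 7930 = 7930 + √(66 + 2*√23)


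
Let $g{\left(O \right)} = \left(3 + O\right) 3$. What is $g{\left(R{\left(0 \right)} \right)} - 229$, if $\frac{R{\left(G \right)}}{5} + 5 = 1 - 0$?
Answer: $-280$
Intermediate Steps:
$R{\left(G \right)} = -20$ ($R{\left(G \right)} = -25 + 5 \left(1 - 0\right) = -25 + 5 \left(1 + 0\right) = -25 + 5 \cdot 1 = -25 + 5 = -20$)
$g{\left(O \right)} = 9 + 3 O$
$g{\left(R{\left(0 \right)} \right)} - 229 = \left(9 + 3 \left(-20\right)\right) - 229 = \left(9 - 60\right) - 229 = -51 - 229 = -280$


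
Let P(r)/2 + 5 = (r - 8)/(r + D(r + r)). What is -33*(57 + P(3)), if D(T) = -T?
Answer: -1661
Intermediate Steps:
P(r) = -10 - 2*(-8 + r)/r (P(r) = -10 + 2*((r - 8)/(r - (r + r))) = -10 + 2*((-8 + r)/(r - 2*r)) = -10 + 2*((-8 + r)/((-r))) = -10 + 2*((-8 + r)*(-1/r)) = -10 + 2*(-(-8 + r)/r) = -10 - 2*(-8 + r)/r)
-33*(57 + P(3)) = -33*(57 + (-12 + 16/3)) = -33*(57 - 20/3) = -33*151/3 = -1661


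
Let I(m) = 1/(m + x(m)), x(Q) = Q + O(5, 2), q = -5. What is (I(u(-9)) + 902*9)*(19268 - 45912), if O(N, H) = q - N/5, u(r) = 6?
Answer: -648901298/3 ≈ -2.1630e+8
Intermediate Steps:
O(N, H) = -5 - N/5
x(Q) = -6 + Q (x(Q) = Q + (-5 - ⅕*5) = Q + (-5 - 1) = Q - 6 = -6 + Q)
I(m) = 1/(-6 + 2*m) (I(m) = 1/(m + (-6 + m)) = 1/(-6 + 2*m))
(I(u(-9)) + 902*9)*(19268 - 45912) = (1/(2*(-3 + 6)) + 902*9)*(19268 - 45912) = ((½)/3 + 8118)*(-26644) = ((½)*(⅓) + 8118)*(-26644) = (⅙ + 8118)*(-26644) = (48709/6)*(-26644) = -648901298/3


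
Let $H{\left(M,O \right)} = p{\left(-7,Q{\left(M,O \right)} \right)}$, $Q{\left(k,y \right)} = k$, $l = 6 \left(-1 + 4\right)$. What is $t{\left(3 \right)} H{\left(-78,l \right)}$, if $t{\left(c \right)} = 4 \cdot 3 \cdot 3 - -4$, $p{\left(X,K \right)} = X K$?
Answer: $21840$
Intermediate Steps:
$l = 18$ ($l = 6 \cdot 3 = 18$)
$p{\left(X,K \right)} = K X$
$H{\left(M,O \right)} = - 7 M$ ($H{\left(M,O \right)} = M \left(-7\right) = - 7 M$)
$t{\left(c \right)} = 40$ ($t{\left(c \right)} = 12 \cdot 3 + 4 = 36 + 4 = 40$)
$t{\left(3 \right)} H{\left(-78,l \right)} = 40 \left(\left(-7\right) \left(-78\right)\right) = 40 \cdot 546 = 21840$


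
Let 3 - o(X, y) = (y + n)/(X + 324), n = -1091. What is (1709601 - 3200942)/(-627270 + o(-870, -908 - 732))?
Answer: 814272186/342490513 ≈ 2.3775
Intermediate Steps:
o(X, y) = 3 - (-1091 + y)/(324 + X) (o(X, y) = 3 - (y - 1091)/(X + 324) = 3 - (-1091 + y)/(324 + X))
(1709601 - 3200942)/(-627270 + o(-870, -908 - 732)) = (1709601 - 3200942)/(-627270 + (2063 - (-908 - 732) + 3*(-870))/(324 - 870)) = -1491341/(-627270 + (2063 - 1*(-1640) - 2610)/(-546)) = -1491341/(-627270 - (2063 + 1640 - 2610)/546) = -1491341/(-627270 - 1/546*1093) = -1491341/(-627270 - 1093/546) = -1491341/(-342490513/546) = -1491341*(-546/342490513) = 814272186/342490513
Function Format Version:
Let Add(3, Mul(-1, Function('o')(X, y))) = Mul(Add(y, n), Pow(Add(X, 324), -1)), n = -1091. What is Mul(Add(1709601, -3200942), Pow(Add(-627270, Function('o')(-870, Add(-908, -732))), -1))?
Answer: Rational(814272186, 342490513) ≈ 2.3775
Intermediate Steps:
Function('o')(X, y) = Add(3, Mul(-1, Pow(Add(324, X), -1), Add(-1091, y))) (Function('o')(X, y) = Add(3, Mul(-1, Mul(Add(y, -1091), Pow(Add(X, 324), -1)))) = Add(3, Mul(-1, Mul(Add(-1091, y), Pow(Add(324, X), -1)))) = Add(3, Mul(-1, Mul(Pow(Add(324, X), -1), Add(-1091, y)))) = Add(3, Mul(-1, Pow(Add(324, X), -1), Add(-1091, y))))
Mul(Add(1709601, -3200942), Pow(Add(-627270, Function('o')(-870, Add(-908, -732))), -1)) = Mul(Add(1709601, -3200942), Pow(Add(-627270, Mul(Pow(Add(324, -870), -1), Add(2063, Mul(-1, Add(-908, -732)), Mul(3, -870)))), -1)) = Mul(-1491341, Pow(Add(-627270, Mul(Pow(-546, -1), Add(2063, Mul(-1, -1640), -2610))), -1)) = Mul(-1491341, Pow(Add(-627270, Mul(Rational(-1, 546), Add(2063, 1640, -2610))), -1)) = Mul(-1491341, Pow(Add(-627270, Mul(Rational(-1, 546), 1093)), -1)) = Mul(-1491341, Pow(Add(-627270, Rational(-1093, 546)), -1)) = Mul(-1491341, Pow(Rational(-342490513, 546), -1)) = Mul(-1491341, Rational(-546, 342490513)) = Rational(814272186, 342490513)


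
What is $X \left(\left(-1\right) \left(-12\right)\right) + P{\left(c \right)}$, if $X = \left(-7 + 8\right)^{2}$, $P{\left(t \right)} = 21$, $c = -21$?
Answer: $33$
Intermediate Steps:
$X = 1$ ($X = 1^{2} = 1$)
$X \left(\left(-1\right) \left(-12\right)\right) + P{\left(c \right)} = 1 \left(\left(-1\right) \left(-12\right)\right) + 21 = 1 \cdot 12 + 21 = 12 + 21 = 33$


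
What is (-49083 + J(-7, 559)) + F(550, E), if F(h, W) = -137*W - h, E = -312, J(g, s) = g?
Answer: -6896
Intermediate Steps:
F(h, W) = -h - 137*W
(-49083 + J(-7, 559)) + F(550, E) = (-49083 - 7) + (-1*550 - 137*(-312)) = -49090 + (-550 + 42744) = -49090 + 42194 = -6896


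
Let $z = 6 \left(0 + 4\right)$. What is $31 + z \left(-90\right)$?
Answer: $-2129$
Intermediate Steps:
$z = 24$ ($z = 6 \cdot 4 = 24$)
$31 + z \left(-90\right) = 31 + 24 \left(-90\right) = 31 - 2160 = -2129$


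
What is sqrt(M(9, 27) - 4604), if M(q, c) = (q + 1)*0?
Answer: 2*I*sqrt(1151) ≈ 67.853*I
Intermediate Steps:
M(q, c) = 0 (M(q, c) = (1 + q)*0 = 0)
sqrt(M(9, 27) - 4604) = sqrt(0 - 4604) = sqrt(-4604) = 2*I*sqrt(1151)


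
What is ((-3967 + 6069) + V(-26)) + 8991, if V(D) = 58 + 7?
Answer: 11158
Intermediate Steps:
V(D) = 65
((-3967 + 6069) + V(-26)) + 8991 = ((-3967 + 6069) + 65) + 8991 = (2102 + 65) + 8991 = 2167 + 8991 = 11158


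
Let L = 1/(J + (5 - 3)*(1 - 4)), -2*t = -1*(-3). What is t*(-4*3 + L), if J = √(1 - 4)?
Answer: 237/13 + I*√3/26 ≈ 18.231 + 0.066617*I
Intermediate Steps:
t = -3/2 (t = -(-1)*(-3)/2 = -½*3 = -3/2 ≈ -1.5000)
J = I*√3 (J = √(-3) = I*√3 ≈ 1.732*I)
L = 1/(-6 + I*√3) (L = 1/(I*√3 + (5 - 3)*(1 - 4)) = 1/(I*√3 + 2*(-3)) = 1/(I*√3 - 6) = 1/(-6 + I*√3) ≈ -0.15385 - 0.044412*I)
t*(-4*3 + L) = -3*(-4*3 + (-2/13 - I*√3/39))/2 = -3*(-12 + (-2/13 - I*√3/39))/2 = -3*(-158/13 - I*√3/39)/2 = 237/13 + I*√3/26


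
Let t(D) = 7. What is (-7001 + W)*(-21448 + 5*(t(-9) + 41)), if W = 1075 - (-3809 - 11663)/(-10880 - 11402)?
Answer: 1400349436816/11141 ≈ 1.2569e+8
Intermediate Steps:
W = 11968839/11141 (W = 1075 - (-15472)/(-22282) = 1075 - (-15472)*(-1)/22282 = 1075 - 1*7736/11141 = 1075 - 7736/11141 = 11968839/11141 ≈ 1074.3)
(-7001 + W)*(-21448 + 5*(t(-9) + 41)) = (-7001 + 11968839/11141)*(-21448 + 5*(7 + 41)) = -66029302*(-21448 + 5*48)/11141 = -66029302*(-21448 + 240)/11141 = -66029302/11141*(-21208) = 1400349436816/11141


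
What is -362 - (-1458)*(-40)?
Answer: -58682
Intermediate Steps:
-362 - (-1458)*(-40) = -362 - 162*360 = -362 - 58320 = -58682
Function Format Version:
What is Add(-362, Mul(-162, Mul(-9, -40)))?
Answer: -58682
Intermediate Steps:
Add(-362, Mul(-162, Mul(-9, -40))) = Add(-362, Mul(-162, 360)) = Add(-362, -58320) = -58682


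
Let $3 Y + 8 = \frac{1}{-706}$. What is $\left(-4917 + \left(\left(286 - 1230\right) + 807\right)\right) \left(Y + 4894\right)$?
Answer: $- \frac{8726441087}{353} \approx -2.4721 \cdot 10^{7}$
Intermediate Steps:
$Y = - \frac{1883}{706}$ ($Y = - \frac{8}{3} + \frac{1}{3 \left(-706\right)} = - \frac{8}{3} + \frac{1}{3} \left(- \frac{1}{706}\right) = - \frac{8}{3} - \frac{1}{2118} = - \frac{1883}{706} \approx -2.6671$)
$\left(-4917 + \left(\left(286 - 1230\right) + 807\right)\right) \left(Y + 4894\right) = \left(-4917 + \left(\left(286 - 1230\right) + 807\right)\right) \left(- \frac{1883}{706} + 4894\right) = \left(-4917 + \left(-944 + 807\right)\right) \frac{3453281}{706} = \left(-4917 - 137\right) \frac{3453281}{706} = \left(-5054\right) \frac{3453281}{706} = - \frac{8726441087}{353}$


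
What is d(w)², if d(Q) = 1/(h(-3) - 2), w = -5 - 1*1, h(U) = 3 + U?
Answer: ¼ ≈ 0.25000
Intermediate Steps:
w = -6 (w = -5 - 1 = -6)
d(Q) = -½ (d(Q) = 1/((3 - 3) - 2) = 1/(0 - 2) = 1/(-2) = -½)
d(w)² = (-½)² = ¼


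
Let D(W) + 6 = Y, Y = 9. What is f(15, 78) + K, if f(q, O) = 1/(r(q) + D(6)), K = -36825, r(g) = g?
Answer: -662849/18 ≈ -36825.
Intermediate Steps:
D(W) = 3 (D(W) = -6 + 9 = 3)
f(q, O) = 1/(3 + q) (f(q, O) = 1/(q + 3) = 1/(3 + q))
f(15, 78) + K = 1/(3 + 15) - 36825 = 1/18 - 36825 = -662849/18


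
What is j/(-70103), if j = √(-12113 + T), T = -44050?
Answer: -I*√56163/70103 ≈ -0.0033806*I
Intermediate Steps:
j = I*√56163 (j = √(-12113 - 44050) = √(-56163) = I*√56163 ≈ 236.99*I)
j/(-70103) = (I*√56163)/(-70103) = (I*√56163)*(-1/70103) = -I*√56163/70103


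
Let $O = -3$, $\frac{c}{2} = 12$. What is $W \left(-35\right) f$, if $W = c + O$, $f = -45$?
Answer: $33075$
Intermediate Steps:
$c = 24$ ($c = 2 \cdot 12 = 24$)
$W = 21$ ($W = 24 - 3 = 21$)
$W \left(-35\right) f = 21 \left(-35\right) \left(-45\right) = \left(-735\right) \left(-45\right) = 33075$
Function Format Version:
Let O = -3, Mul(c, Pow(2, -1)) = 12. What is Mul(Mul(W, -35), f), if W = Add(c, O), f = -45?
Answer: 33075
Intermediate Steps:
c = 24 (c = Mul(2, 12) = 24)
W = 21 (W = Add(24, -3) = 21)
Mul(Mul(W, -35), f) = Mul(Mul(21, -35), -45) = Mul(-735, -45) = 33075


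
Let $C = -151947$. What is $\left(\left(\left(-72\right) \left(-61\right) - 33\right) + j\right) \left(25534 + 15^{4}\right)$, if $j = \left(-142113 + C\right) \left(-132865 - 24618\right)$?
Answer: $3526881809162901$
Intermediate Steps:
$j = 46309450980$ ($j = \left(-142113 - 151947\right) \left(-132865 - 24618\right) = \left(-294060\right) \left(-157483\right) = 46309450980$)
$\left(\left(\left(-72\right) \left(-61\right) - 33\right) + j\right) \left(25534 + 15^{4}\right) = \left(\left(\left(-72\right) \left(-61\right) - 33\right) + 46309450980\right) \left(25534 + 15^{4}\right) = \left(\left(4392 - 33\right) + 46309450980\right) \left(25534 + 50625\right) = \left(4359 + 46309450980\right) 76159 = 46309455339 \cdot 76159 = 3526881809162901$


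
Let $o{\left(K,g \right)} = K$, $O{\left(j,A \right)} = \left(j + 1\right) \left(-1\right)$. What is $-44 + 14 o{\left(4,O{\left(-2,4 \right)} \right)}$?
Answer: $12$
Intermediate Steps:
$O{\left(j,A \right)} = -1 - j$ ($O{\left(j,A \right)} = \left(1 + j\right) \left(-1\right) = -1 - j$)
$-44 + 14 o{\left(4,O{\left(-2,4 \right)} \right)} = -44 + 14 \cdot 4 = -44 + 56 = 12$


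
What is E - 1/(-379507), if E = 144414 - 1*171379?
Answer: -10233406254/379507 ≈ -26965.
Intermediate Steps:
E = -26965 (E = 144414 - 171379 = -26965)
E - 1/(-379507) = -26965 - 1/(-379507) = -26965 - 1*(-1/379507) = -26965 + 1/379507 = -10233406254/379507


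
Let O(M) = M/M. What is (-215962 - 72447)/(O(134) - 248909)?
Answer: 26219/22628 ≈ 1.1587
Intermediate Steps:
O(M) = 1
(-215962 - 72447)/(O(134) - 248909) = (-215962 - 72447)/(1 - 248909) = -288409/(-248908) = -288409*(-1/248908) = 26219/22628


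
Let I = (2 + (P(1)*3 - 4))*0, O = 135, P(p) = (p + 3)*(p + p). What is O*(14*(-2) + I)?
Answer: -3780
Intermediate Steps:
P(p) = 2*p*(3 + p) (P(p) = (3 + p)*(2*p) = 2*p*(3 + p))
I = 0 (I = (2 + ((2*1*(3 + 1))*3 - 4))*0 = (2 + ((2*1*4)*3 - 4))*0 = (2 + (8*3 - 4))*0 = (2 + (24 - 4))*0 = (2 + 20)*0 = 22*0 = 0)
O*(14*(-2) + I) = 135*(14*(-2) + 0) = 135*(-28 + 0) = 135*(-28) = -3780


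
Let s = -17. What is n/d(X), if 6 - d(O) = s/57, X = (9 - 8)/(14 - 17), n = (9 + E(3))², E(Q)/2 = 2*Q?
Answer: 25137/359 ≈ 70.020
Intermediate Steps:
E(Q) = 4*Q (E(Q) = 2*(2*Q) = 4*Q)
n = 441 (n = (9 + 4*3)² = (9 + 12)² = 21² = 441)
X = -⅓ (X = 1/(-3) = 1*(-⅓) = -⅓ ≈ -0.33333)
d(O) = 359/57 (d(O) = 6 - (-17)/57 = 6 - 1*(-17/57) = 6 + 17/57 = 359/57)
n/d(X) = 441/(359/57) = 441*(57/359) = 25137/359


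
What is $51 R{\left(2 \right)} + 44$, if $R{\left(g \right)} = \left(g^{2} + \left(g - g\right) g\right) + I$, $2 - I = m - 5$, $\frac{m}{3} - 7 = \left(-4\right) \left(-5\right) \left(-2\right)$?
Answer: $5654$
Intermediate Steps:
$m = -99$ ($m = 21 + 3 \left(-4\right) \left(-5\right) \left(-2\right) = 21 + 3 \cdot 20 \left(-2\right) = 21 + 3 \left(-40\right) = 21 - 120 = -99$)
$I = 106$ ($I = 2 - \left(-99 - 5\right) = 2 - -104 = 2 + 104 = 106$)
$R{\left(g \right)} = 106 + g^{2}$ ($R{\left(g \right)} = \left(g^{2} + \left(g - g\right) g\right) + 106 = \left(g^{2} + 0 g\right) + 106 = \left(g^{2} + 0\right) + 106 = g^{2} + 106 = 106 + g^{2}$)
$51 R{\left(2 \right)} + 44 = 51 \left(106 + 2^{2}\right) + 44 = 51 \left(106 + 4\right) + 44 = 51 \cdot 110 + 44 = 5610 + 44 = 5654$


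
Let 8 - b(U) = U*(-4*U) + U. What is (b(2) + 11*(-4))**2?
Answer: 484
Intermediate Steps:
b(U) = 8 - U + 4*U**2 (b(U) = 8 - (U*(-4*U) + U) = 8 - (-4*U**2 + U) = 8 - (U - 4*U**2) = 8 + (-U + 4*U**2) = 8 - U + 4*U**2)
(b(2) + 11*(-4))**2 = ((8 - 1*2 + 4*2**2) + 11*(-4))**2 = ((8 - 2 + 4*4) - 44)**2 = ((8 - 2 + 16) - 44)**2 = (22 - 44)**2 = (-22)**2 = 484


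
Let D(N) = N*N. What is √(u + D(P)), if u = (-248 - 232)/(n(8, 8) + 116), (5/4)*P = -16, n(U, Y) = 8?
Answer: 2*√960814/155 ≈ 12.648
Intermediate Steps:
P = -64/5 (P = (⅘)*(-16) = -64/5 ≈ -12.800)
D(N) = N²
u = -120/31 (u = (-248 - 232)/(8 + 116) = -480/124 = -480*1/124 = -120/31 ≈ -3.8710)
√(u + D(P)) = √(-120/31 + (-64/5)²) = √(-120/31 + 4096/25) = √(123976/775) = 2*√960814/155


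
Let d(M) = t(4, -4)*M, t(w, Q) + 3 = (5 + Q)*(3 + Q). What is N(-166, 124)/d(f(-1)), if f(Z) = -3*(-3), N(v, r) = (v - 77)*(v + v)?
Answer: -2241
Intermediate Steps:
t(w, Q) = -3 + (3 + Q)*(5 + Q) (t(w, Q) = -3 + (5 + Q)*(3 + Q) = -3 + (3 + Q)*(5 + Q))
N(v, r) = 2*v*(-77 + v) (N(v, r) = (-77 + v)*(2*v) = 2*v*(-77 + v))
f(Z) = 9
d(M) = -4*M (d(M) = (12 + (-4)² + 8*(-4))*M = (12 + 16 - 32)*M = -4*M)
N(-166, 124)/d(f(-1)) = (2*(-166)*(-77 - 166))/((-4*9)) = (2*(-166)*(-243))/(-36) = 80676*(-1/36) = -2241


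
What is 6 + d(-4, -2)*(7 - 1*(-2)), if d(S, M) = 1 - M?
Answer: 33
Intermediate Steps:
6 + d(-4, -2)*(7 - 1*(-2)) = 6 + (1 - 1*(-2))*(7 - 1*(-2)) = 6 + (1 + 2)*(7 + 2) = 6 + 3*9 = 6 + 27 = 33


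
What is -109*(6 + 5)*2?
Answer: -2398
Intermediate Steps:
-109*(6 + 5)*2 = -1199*2 = -109*22 = -2398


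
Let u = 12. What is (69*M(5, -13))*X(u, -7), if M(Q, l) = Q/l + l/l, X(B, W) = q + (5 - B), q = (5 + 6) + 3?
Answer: 3864/13 ≈ 297.23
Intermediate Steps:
q = 14 (q = 11 + 3 = 14)
X(B, W) = 19 - B (X(B, W) = 14 + (5 - B) = 19 - B)
M(Q, l) = 1 + Q/l (M(Q, l) = Q/l + 1 = 1 + Q/l)
(69*M(5, -13))*X(u, -7) = (69*((5 - 13)/(-13)))*(19 - 1*12) = (69*(-1/13*(-8)))*(19 - 12) = (69*(8/13))*7 = (552/13)*7 = 3864/13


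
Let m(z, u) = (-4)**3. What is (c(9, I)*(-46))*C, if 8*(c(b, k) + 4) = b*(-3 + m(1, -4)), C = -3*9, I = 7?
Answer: -394335/4 ≈ -98584.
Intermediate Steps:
m(z, u) = -64
C = -27
c(b, k) = -4 - 67*b/8 (c(b, k) = -4 + (b*(-3 - 64))/8 = -4 + (b*(-67))/8 = -4 + (-67*b)/8 = -4 - 67*b/8)
(c(9, I)*(-46))*C = ((-4 - 67/8*9)*(-46))*(-27) = ((-4 - 603/8)*(-46))*(-27) = -635/8*(-46)*(-27) = (14605/4)*(-27) = -394335/4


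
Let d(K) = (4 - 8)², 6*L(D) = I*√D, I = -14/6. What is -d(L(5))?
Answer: -16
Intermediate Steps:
I = -7/3 (I = -14*⅙ = -7/3 ≈ -2.3333)
L(D) = -7*√D/18 (L(D) = (-7*√D/3)/6 = -7*√D/18)
d(K) = 16 (d(K) = (-4)² = 16)
-d(L(5)) = -1*16 = -16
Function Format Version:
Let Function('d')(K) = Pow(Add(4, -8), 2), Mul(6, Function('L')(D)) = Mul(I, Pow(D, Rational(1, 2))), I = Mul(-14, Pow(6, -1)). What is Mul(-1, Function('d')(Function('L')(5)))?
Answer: -16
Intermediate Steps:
I = Rational(-7, 3) (I = Mul(-14, Rational(1, 6)) = Rational(-7, 3) ≈ -2.3333)
Function('L')(D) = Mul(Rational(-7, 18), Pow(D, Rational(1, 2))) (Function('L')(D) = Mul(Rational(1, 6), Mul(Rational(-7, 3), Pow(D, Rational(1, 2)))) = Mul(Rational(-7, 18), Pow(D, Rational(1, 2))))
Function('d')(K) = 16 (Function('d')(K) = Pow(-4, 2) = 16)
Mul(-1, Function('d')(Function('L')(5))) = Mul(-1, 16) = -16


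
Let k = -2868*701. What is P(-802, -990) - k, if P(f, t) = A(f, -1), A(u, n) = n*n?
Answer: 2010469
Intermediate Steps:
A(u, n) = n²
P(f, t) = 1 (P(f, t) = (-1)² = 1)
k = -2010468
P(-802, -990) - k = 1 - 1*(-2010468) = 1 + 2010468 = 2010469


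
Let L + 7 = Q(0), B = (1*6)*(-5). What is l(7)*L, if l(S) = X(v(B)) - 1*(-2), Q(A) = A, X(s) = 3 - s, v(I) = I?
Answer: -245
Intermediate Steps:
B = -30 (B = 6*(-5) = -30)
L = -7 (L = -7 + 0 = -7)
l(S) = 35 (l(S) = (3 - 1*(-30)) - 1*(-2) = (3 + 30) + 2 = 33 + 2 = 35)
l(7)*L = 35*(-7) = -245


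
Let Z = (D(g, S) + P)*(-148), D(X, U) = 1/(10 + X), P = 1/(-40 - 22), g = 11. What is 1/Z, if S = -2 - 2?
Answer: -651/3034 ≈ -0.21457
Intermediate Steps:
P = -1/62 (P = 1/(-62) = -1/62 ≈ -0.016129)
S = -4
Z = -3034/651 (Z = (1/(10 + 11) - 1/62)*(-148) = (1/21 - 1/62)*(-148) = (41/1302)*(-148) = -3034/651 ≈ -4.6605)
1/Z = 1/(-3034/651) = -651/3034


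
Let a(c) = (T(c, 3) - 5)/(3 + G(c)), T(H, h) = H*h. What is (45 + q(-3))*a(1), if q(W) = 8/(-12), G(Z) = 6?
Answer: -266/27 ≈ -9.8519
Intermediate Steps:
a(c) = -5/9 + c/3 (a(c) = (c*3 - 5)/(3 + 6) = (3*c - 5)/9 = (-5 + 3*c)*(⅑) = -5/9 + c/3)
q(W) = -⅔ (q(W) = 8*(-1/12) = -⅔)
(45 + q(-3))*a(1) = (45 - ⅔)*(-5/9 + (⅓)*1) = 133*(-5/9 + ⅓)/3 = (133/3)*(-2/9) = -266/27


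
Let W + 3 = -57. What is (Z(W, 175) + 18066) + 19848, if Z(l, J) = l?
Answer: 37854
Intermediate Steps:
W = -60 (W = -3 - 57 = -60)
(Z(W, 175) + 18066) + 19848 = (-60 + 18066) + 19848 = 18006 + 19848 = 37854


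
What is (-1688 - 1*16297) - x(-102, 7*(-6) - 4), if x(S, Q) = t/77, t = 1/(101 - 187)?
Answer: -119096669/6622 ≈ -17985.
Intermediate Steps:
t = -1/86 (t = 1/(-86) = -1/86 ≈ -0.011628)
x(S, Q) = -1/6622 (x(S, Q) = -1/86/77 = -1/86*1/77 = -1/6622)
(-1688 - 1*16297) - x(-102, 7*(-6) - 4) = (-1688 - 1*16297) - 1*(-1/6622) = (-1688 - 16297) + 1/6622 = -17985 + 1/6622 = -119096669/6622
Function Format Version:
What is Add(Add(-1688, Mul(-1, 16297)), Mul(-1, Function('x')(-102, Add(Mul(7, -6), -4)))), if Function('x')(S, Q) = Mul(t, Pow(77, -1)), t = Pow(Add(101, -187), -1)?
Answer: Rational(-119096669, 6622) ≈ -17985.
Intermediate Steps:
t = Rational(-1, 86) (t = Pow(-86, -1) = Rational(-1, 86) ≈ -0.011628)
Function('x')(S, Q) = Rational(-1, 6622) (Function('x')(S, Q) = Mul(Rational(-1, 86), Pow(77, -1)) = Mul(Rational(-1, 86), Rational(1, 77)) = Rational(-1, 6622))
Add(Add(-1688, Mul(-1, 16297)), Mul(-1, Function('x')(-102, Add(Mul(7, -6), -4)))) = Add(Add(-1688, Mul(-1, 16297)), Mul(-1, Rational(-1, 6622))) = Add(Add(-1688, -16297), Rational(1, 6622)) = Add(-17985, Rational(1, 6622)) = Rational(-119096669, 6622)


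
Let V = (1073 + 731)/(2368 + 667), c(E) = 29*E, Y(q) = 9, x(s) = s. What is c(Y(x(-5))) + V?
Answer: 793939/3035 ≈ 261.59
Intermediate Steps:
V = 1804/3035 ≈ 0.59440
c(Y(x(-5))) + V = 29*9 + 1804/3035 = 261 + 1804/3035 = 793939/3035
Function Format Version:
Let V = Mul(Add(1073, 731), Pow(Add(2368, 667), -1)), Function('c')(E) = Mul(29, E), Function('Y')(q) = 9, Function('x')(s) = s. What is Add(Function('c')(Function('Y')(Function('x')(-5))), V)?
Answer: Rational(793939, 3035) ≈ 261.59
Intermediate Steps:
V = Rational(1804, 3035) (V = Mul(1804, Pow(3035, -1)) = Mul(1804, Rational(1, 3035)) = Rational(1804, 3035) ≈ 0.59440)
Add(Function('c')(Function('Y')(Function('x')(-5))), V) = Add(Mul(29, 9), Rational(1804, 3035)) = Add(261, Rational(1804, 3035)) = Rational(793939, 3035)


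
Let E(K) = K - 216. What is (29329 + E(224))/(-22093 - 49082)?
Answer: -9779/23725 ≈ -0.41218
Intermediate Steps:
E(K) = -216 + K
(29329 + E(224))/(-22093 - 49082) = (29329 + (-216 + 224))/(-22093 - 49082) = (29329 + 8)/(-71175) = 29337*(-1/71175) = -9779/23725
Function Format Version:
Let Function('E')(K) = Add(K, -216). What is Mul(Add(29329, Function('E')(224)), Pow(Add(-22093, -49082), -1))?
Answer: Rational(-9779, 23725) ≈ -0.41218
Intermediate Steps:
Function('E')(K) = Add(-216, K)
Mul(Add(29329, Function('E')(224)), Pow(Add(-22093, -49082), -1)) = Mul(Add(29329, Add(-216, 224)), Pow(Add(-22093, -49082), -1)) = Mul(Add(29329, 8), Pow(-71175, -1)) = Mul(29337, Rational(-1, 71175)) = Rational(-9779, 23725)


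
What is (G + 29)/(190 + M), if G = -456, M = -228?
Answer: 427/38 ≈ 11.237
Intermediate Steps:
(G + 29)/(190 + M) = (-456 + 29)/(190 - 228) = -427/(-38) = -427*(-1/38) = 427/38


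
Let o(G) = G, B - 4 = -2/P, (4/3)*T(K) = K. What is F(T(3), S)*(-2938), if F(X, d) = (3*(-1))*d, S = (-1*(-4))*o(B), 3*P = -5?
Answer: 916656/5 ≈ 1.8333e+5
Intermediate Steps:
T(K) = 3*K/4
P = -5/3 (P = (⅓)*(-5) = -5/3 ≈ -1.6667)
B = 26/5 (B = 4 - 2/(-5/3) = 4 - 2*(-⅗) = 4 + 6/5 = 26/5 ≈ 5.2000)
S = 104/5 (S = -1*(-4)*(26/5) = 4*(26/5) = 104/5 ≈ 20.800)
F(X, d) = -3*d
F(T(3), S)*(-2938) = -3*104/5*(-2938) = -312/5*(-2938) = 916656/5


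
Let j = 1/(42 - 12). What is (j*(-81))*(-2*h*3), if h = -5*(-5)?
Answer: 405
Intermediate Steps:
h = 25
j = 1/30 ≈ 0.033333
(j*(-81))*(-2*h*3) = ((1/30)*(-81))*(-2*25*3) = -(-135)*3 = -27/10*(-150) = 405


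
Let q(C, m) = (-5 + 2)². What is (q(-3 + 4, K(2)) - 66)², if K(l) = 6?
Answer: 3249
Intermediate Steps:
q(C, m) = 9 (q(C, m) = (-3)² = 9)
(q(-3 + 4, K(2)) - 66)² = (9 - 66)² = (-57)² = 3249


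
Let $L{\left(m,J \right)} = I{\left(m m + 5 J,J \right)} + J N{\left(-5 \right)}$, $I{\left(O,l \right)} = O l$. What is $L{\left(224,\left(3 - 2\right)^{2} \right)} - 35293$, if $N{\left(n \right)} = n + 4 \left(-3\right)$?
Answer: $14871$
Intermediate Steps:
$N{\left(n \right)} = -12 + n$ ($N{\left(n \right)} = n - 12 = -12 + n$)
$L{\left(m,J \right)} = - 17 J + J \left(m^{2} + 5 J\right)$ ($L{\left(m,J \right)} = \left(m m + 5 J\right) J + J \left(-12 - 5\right) = \left(m^{2} + 5 J\right) J + J \left(-17\right) = J \left(m^{2} + 5 J\right) - 17 J = - 17 J + J \left(m^{2} + 5 J\right)$)
$L{\left(224,\left(3 - 2\right)^{2} \right)} - 35293 = \left(3 - 2\right)^{2} \left(-17 + 224^{2} + 5 \left(3 - 2\right)^{2}\right) - 35293 = 1^{2} \left(-17 + 50176 + 5 \cdot 1^{2}\right) - 35293 = 1 \left(-17 + 50176 + 5 \cdot 1\right) - 35293 = 1 \left(-17 + 50176 + 5\right) - 35293 = 1 \cdot 50164 - 35293 = 50164 - 35293 = 14871$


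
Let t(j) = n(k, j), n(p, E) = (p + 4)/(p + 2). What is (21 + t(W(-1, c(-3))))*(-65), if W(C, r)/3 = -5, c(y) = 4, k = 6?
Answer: -5785/4 ≈ -1446.3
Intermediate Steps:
W(C, r) = -15 (W(C, r) = 3*(-5) = -15)
n(p, E) = (4 + p)/(2 + p)
t(j) = 5/4 (t(j) = (4 + 6)/(2 + 6) = 10/8 = (⅛)*10 = 5/4)
(21 + t(W(-1, c(-3))))*(-65) = (21 + 5/4)*(-65) = (89/4)*(-65) = -5785/4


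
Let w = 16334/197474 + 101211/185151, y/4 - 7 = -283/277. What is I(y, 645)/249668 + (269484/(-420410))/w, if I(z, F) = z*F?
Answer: -130735917696891586481/136648840057975626130 ≈ -0.95673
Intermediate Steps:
y = 6624/277 (y = 28 + 4*(-283/277) = 28 - 1132/277 = 6624/277 ≈ 23.913)
I(z, F) = F*z
w = 3835132908/6093751429 (w = 16334*(1/197474) + 101211*(1/185151) = 8167/98737 + 33737/61717 = 3835132908/6093751429 ≈ 0.62935)
I(y, 645)/249668 + (269484/(-420410))/w = (645*(6624/277))/249668 + (269484/(-420410))/(3835132908/6093751429) = (4272480/277)*(1/249668) + (269484*(-1/420410))*(6093751429/3835132908) = 1068120/17289509 - 7926/12365*6093751429/3835132908 = 1068120/17289509 - 8049845637709/7903569734570 = -130735917696891586481/136648840057975626130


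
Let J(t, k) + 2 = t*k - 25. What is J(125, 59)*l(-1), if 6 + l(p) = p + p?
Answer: -58784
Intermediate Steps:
l(p) = -6 + 2*p (l(p) = -6 + (p + p) = -6 + 2*p)
J(t, k) = -27 + k*t (J(t, k) = -2 + (t*k - 25) = -2 + (k*t - 25) = -2 + (-25 + k*t) = -27 + k*t)
J(125, 59)*l(-1) = (-27 + 59*125)*(-6 + 2*(-1)) = (-27 + 7375)*(-6 - 2) = 7348*(-8) = -58784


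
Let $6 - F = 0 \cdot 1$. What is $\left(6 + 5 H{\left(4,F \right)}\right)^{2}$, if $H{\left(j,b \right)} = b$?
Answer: $1296$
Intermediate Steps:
$F = 6$ ($F = 6 - 0 \cdot 1 = 6 - 0 = 6 + 0 = 6$)
$\left(6 + 5 H{\left(4,F \right)}\right)^{2} = \left(6 + 5 \cdot 6\right)^{2} = \left(6 + 30\right)^{2} = 36^{2} = 1296$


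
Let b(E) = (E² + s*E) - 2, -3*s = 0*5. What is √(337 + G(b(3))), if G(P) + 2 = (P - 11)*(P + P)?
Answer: 3*√31 ≈ 16.703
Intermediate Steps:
s = 0 (s = -0*5 = -⅓*0 = 0)
b(E) = -2 + E² (b(E) = (E² + 0*E) - 2 = (E² + 0) - 2 = E² - 2 = -2 + E²)
G(P) = -2 + 2*P*(-11 + P) (G(P) = -2 + (P - 11)*(P + P) = -2 + (-11 + P)*(2*P) = -2 + 2*P*(-11 + P))
√(337 + G(b(3))) = √(337 + (-2 - 22*(-2 + 3²) + 2*(-2 + 3²)²)) = √(337 + (-2 - 22*(-2 + 9) + 2*(-2 + 9)²)) = √(337 + (-2 - 22*7 + 2*7²)) = √(337 + (-2 - 154 + 2*49)) = √(337 + (-2 - 154 + 98)) = √(337 - 58) = √279 = 3*√31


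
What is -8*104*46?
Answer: -38272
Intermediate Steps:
-8*104*46 = -832*46 = -38272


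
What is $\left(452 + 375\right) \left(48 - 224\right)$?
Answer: $-145552$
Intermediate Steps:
$\left(452 + 375\right) \left(48 - 224\right) = 827 \left(48 - 224\right) = 827 \left(-176\right) = -145552$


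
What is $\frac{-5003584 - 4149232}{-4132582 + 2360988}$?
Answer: $\frac{4576408}{885797} \approx 5.1664$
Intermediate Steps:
$\frac{-5003584 - 4149232}{-4132582 + 2360988} = - \frac{9152816}{-1771594} = \left(-9152816\right) \left(- \frac{1}{1771594}\right) = \frac{4576408}{885797}$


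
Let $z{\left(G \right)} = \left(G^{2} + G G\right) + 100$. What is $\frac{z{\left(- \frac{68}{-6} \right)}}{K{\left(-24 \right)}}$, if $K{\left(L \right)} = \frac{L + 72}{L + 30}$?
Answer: $\frac{803}{18} \approx 44.611$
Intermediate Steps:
$z{\left(G \right)} = 100 + 2 G^{2}$ ($z{\left(G \right)} = \left(G^{2} + G^{2}\right) + 100 = 2 G^{2} + 100 = 100 + 2 G^{2}$)
$K{\left(L \right)} = \frac{72 + L}{30 + L}$
$\frac{z{\left(- \frac{68}{-6} \right)}}{K{\left(-24 \right)}} = \frac{100 + 2 \left(- \frac{68}{-6}\right)^{2}}{\frac{1}{30 - 24} \left(72 - 24\right)} = \frac{100 + 2 \left(\left(-68\right) \left(- \frac{1}{6}\right)\right)^{2}}{\frac{1}{6} \cdot 48} = \frac{100 + 2 \left(\frac{34}{3}\right)^{2}}{\frac{1}{6} \cdot 48} = \frac{100 + 2 \cdot \frac{1156}{9}}{8} = \left(100 + \frac{2312}{9}\right) \frac{1}{8} = \frac{3212}{9} \cdot \frac{1}{8} = \frac{803}{18}$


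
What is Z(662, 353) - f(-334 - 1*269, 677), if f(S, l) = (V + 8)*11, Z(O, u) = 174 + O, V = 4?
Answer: 704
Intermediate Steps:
f(S, l) = 132 (f(S, l) = (4 + 8)*11 = 12*11 = 132)
Z(662, 353) - f(-334 - 1*269, 677) = (174 + 662) - 1*132 = 836 - 132 = 704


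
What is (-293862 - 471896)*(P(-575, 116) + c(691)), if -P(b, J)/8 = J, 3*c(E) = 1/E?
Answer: 1473121592194/2073 ≈ 7.1062e+8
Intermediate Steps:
c(E) = 1/(3*E)
P(b, J) = -8*J
(-293862 - 471896)*(P(-575, 116) + c(691)) = (-293862 - 471896)*(-8*116 + (1/3)/691) = -765758*(-928 + (1/3)*(1/691)) = -765758*(-928 + 1/2073) = -765758*(-1923743/2073) = 1473121592194/2073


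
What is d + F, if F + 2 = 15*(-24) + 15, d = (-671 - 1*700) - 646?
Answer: -2364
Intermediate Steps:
d = -2017 (d = (-671 - 700) - 646 = -1371 - 646 = -2017)
F = -347 (F = -2 + (15*(-24) + 15) = -2 + (-360 + 15) = -2 - 345 = -347)
d + F = -2017 - 347 = -2364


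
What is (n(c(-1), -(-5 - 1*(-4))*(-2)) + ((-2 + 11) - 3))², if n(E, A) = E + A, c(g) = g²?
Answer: 25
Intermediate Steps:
n(E, A) = A + E
(n(c(-1), -(-5 - 1*(-4))*(-2)) + ((-2 + 11) - 3))² = ((-(-5 - 1*(-4))*(-2) + (-1)²) + ((-2 + 11) - 3))² = ((-(-5 + 4)*(-2) + 1) + (9 - 3))² = ((-1*(-1)*(-2) + 1) + 6)² = ((1*(-2) + 1) + 6)² = ((-2 + 1) + 6)² = (-1 + 6)² = 5² = 25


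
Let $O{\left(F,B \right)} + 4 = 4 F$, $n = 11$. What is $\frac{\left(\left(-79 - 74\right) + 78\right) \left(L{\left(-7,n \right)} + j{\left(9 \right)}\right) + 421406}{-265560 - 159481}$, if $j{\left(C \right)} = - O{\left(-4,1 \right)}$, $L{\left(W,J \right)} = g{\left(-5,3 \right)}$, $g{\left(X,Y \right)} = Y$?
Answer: $- \frac{419681}{425041} \approx -0.98739$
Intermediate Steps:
$O{\left(F,B \right)} = -4 + 4 F$
$L{\left(W,J \right)} = 3$
$j{\left(C \right)} = 20$ ($j{\left(C \right)} = - (-4 + 4 \left(-4\right)) = - (-4 - 16) = \left(-1\right) \left(-20\right) = 20$)
$\frac{\left(\left(-79 - 74\right) + 78\right) \left(L{\left(-7,n \right)} + j{\left(9 \right)}\right) + 421406}{-265560 - 159481} = \frac{\left(\left(-79 - 74\right) + 78\right) \left(3 + 20\right) + 421406}{-265560 - 159481} = \frac{\left(-153 + 78\right) 23 + 421406}{-425041} = \left(\left(-75\right) 23 + 421406\right) \left(- \frac{1}{425041}\right) = \left(-1725 + 421406\right) \left(- \frac{1}{425041}\right) = 419681 \left(- \frac{1}{425041}\right) = - \frac{419681}{425041}$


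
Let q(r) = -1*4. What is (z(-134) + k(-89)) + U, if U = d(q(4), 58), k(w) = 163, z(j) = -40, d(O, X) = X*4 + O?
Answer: 351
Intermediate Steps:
q(r) = -4
d(O, X) = O + 4*X (d(O, X) = 4*X + O = O + 4*X)
U = 228 (U = -4 + 4*58 = -4 + 232 = 228)
(z(-134) + k(-89)) + U = (-40 + 163) + 228 = 123 + 228 = 351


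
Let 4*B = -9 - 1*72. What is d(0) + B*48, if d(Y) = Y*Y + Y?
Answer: -972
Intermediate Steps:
d(Y) = Y + Y² (d(Y) = Y² + Y = Y + Y²)
B = -81/4 (B = (-9 - 1*72)/4 = (-9 - 72)/4 = (¼)*(-81) = -81/4 ≈ -20.250)
d(0) + B*48 = 0*(1 + 0) - 81/4*48 = 0*1 - 972 = 0 - 972 = -972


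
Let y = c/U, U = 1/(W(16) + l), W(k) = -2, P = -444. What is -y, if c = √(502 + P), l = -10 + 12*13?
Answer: -144*√58 ≈ -1096.7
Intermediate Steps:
l = 146 (l = -10 + 156 = 146)
c = √58 (c = √(502 - 444) = √58 ≈ 7.6158)
U = 1/144 (U = 1/(-2 + 146) = 1/144 ≈ 0.0069444)
y = 144*√58 (y = √58/(1/144) = √58*144 = 144*√58 ≈ 1096.7)
-y = -144*√58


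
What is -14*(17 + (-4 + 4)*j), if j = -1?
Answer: -238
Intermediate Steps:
-14*(17 + (-4 + 4)*j) = -14*(17 + (-4 + 4)*(-1)) = -14*(17 + 0*(-1)) = -14*(17 + 0) = -14*17 = -238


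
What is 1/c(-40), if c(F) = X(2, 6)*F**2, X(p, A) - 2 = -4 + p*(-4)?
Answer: -1/16000 ≈ -6.2500e-5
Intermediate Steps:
X(p, A) = -2 - 4*p (X(p, A) = 2 + (-4 + p*(-4)) = 2 + (-4 - 4*p) = -2 - 4*p)
c(F) = -10*F**2 (c(F) = (-2 - 4*2)*F**2 = (-2 - 8)*F**2 = -10*F**2)
1/c(-40) = 1/(-10*(-40)**2) = 1/(-10*1600) = 1/(-16000) = -1/16000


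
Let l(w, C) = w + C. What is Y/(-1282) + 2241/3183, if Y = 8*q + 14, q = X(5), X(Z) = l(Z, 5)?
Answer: 428960/680101 ≈ 0.63073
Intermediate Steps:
l(w, C) = C + w
X(Z) = 5 + Z
q = 10 (q = 5 + 5 = 10)
Y = 94 (Y = 8*10 + 14 = 80 + 14 = 94)
Y/(-1282) + 2241/3183 = 94/(-1282) + 2241/3183 = 94*(-1/1282) + 2241*(1/3183) = -47/641 + 747/1061 = 428960/680101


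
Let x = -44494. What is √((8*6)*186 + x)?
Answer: I*√35566 ≈ 188.59*I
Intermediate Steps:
√((8*6)*186 + x) = √((8*6)*186 - 44494) = √(48*186 - 44494) = √(8928 - 44494) = √(-35566) = I*√35566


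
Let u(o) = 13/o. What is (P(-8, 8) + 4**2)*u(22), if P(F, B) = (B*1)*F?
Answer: -312/11 ≈ -28.364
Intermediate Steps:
P(F, B) = B*F
(P(-8, 8) + 4**2)*u(22) = (8*(-8) + 4**2)*(13/22) = (-64 + 16)*(13*(1/22)) = -48*13/22 = -312/11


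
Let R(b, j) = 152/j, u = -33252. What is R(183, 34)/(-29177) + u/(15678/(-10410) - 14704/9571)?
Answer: 273882395570103392/25058604332167 ≈ 10930.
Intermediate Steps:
R(183, 34)/(-29177) + u/(15678/(-10410) - 14704/9571) = (152/34)/(-29177) - 33252/(15678/(-10410) - 14704/9571) = (152*(1/34))*(-1/29177) - 33252/(15678*(-1/10410) - 14704*1/9571) = (76/17)*(-1/29177) - 33252/(-2613/1735 - 14704/9571) = -76/496009 - 33252/(-50520463/16605685) = -76/496009 - 33252*(-16605685/50520463) = -76/496009 + 552172237620/50520463 = 273882395570103392/25058604332167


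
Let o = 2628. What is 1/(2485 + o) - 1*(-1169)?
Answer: 5977098/5113 ≈ 1169.0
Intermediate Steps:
1/(2485 + o) - 1*(-1169) = 1/(2485 + 2628) - 1*(-1169) = 1/5113 + 1169 = 5977098/5113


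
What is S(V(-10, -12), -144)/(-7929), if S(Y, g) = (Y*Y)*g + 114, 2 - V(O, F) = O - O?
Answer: 154/2643 ≈ 0.058267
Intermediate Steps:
V(O, F) = 2 (V(O, F) = 2 - (O - O) = 2 - 1*0 = 2 + 0 = 2)
S(Y, g) = 114 + g*Y² (S(Y, g) = Y²*g + 114 = g*Y² + 114 = 114 + g*Y²)
S(V(-10, -12), -144)/(-7929) = (114 - 144*2²)/(-7929) = (114 - 144*4)*(-1/7929) = (114 - 576)*(-1/7929) = -462*(-1/7929) = 154/2643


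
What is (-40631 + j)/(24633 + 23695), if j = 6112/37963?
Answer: -1542468541/1834675864 ≈ -0.84073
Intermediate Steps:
j = 6112/37963 (j = 6112*(1/37963) = 6112/37963 ≈ 0.16100)
(-40631 + j)/(24633 + 23695) = (-40631 + 6112/37963)/(24633 + 23695) = -1542468541/37963/48328 = -1542468541/37963*1/48328 = -1542468541/1834675864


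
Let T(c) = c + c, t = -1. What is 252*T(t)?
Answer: -504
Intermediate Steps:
T(c) = 2*c
252*T(t) = 252*(2*(-1)) = 252*(-2) = -504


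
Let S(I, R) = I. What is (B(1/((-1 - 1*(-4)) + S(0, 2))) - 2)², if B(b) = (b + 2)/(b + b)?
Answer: 9/4 ≈ 2.2500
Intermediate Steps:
B(b) = (2 + b)/(2*b) (B(b) = (2 + b)/((2*b)) = (2 + b)*(1/(2*b)) = (2 + b)/(2*b))
(B(1/((-1 - 1*(-4)) + S(0, 2))) - 2)² = ((2 + 1/((-1 - 1*(-4)) + 0))/(2*(1/((-1 - 1*(-4)) + 0))) - 2)² = ((2 + 1/((-1 + 4) + 0))/(2*(1/((-1 + 4) + 0))) - 2)² = ((2 + 1/(3 + 0))/(2*(1/(3 + 0))) - 2)² = ((2 + 1/3)/(2*(1/3)) - 2)² = ((2 + ⅓)/(2*(⅓)) - 2)² = ((½)*3*(7/3) - 2)² = (7/2 - 2)² = (3/2)² = 9/4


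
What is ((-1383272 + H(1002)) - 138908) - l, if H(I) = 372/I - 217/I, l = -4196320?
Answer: 2679488435/1002 ≈ 2.6741e+6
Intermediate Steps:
H(I) = 155/I
((-1383272 + H(1002)) - 138908) - l = ((-1383272 + 155/1002) - 138908) - 1*(-4196320) = ((-1383272 + 155*(1/1002)) - 138908) + 4196320 = ((-1383272 + 155/1002) - 138908) + 4196320 = (-1386038389/1002 - 138908) + 4196320 = -1525224205/1002 + 4196320 = 2679488435/1002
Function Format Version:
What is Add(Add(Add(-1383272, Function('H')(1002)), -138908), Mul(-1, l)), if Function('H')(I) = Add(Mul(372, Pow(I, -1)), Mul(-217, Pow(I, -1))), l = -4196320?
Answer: Rational(2679488435, 1002) ≈ 2.6741e+6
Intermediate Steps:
Function('H')(I) = Mul(155, Pow(I, -1))
Add(Add(Add(-1383272, Function('H')(1002)), -138908), Mul(-1, l)) = Add(Add(Add(-1383272, Mul(155, Pow(1002, -1))), -138908), Mul(-1, -4196320)) = Add(Add(Add(-1383272, Mul(155, Rational(1, 1002))), -138908), 4196320) = Add(Add(Add(-1383272, Rational(155, 1002)), -138908), 4196320) = Add(Add(Rational(-1386038389, 1002), -138908), 4196320) = Add(Rational(-1525224205, 1002), 4196320) = Rational(2679488435, 1002)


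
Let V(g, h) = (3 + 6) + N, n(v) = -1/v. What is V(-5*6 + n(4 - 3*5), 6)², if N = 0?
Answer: 81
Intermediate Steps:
V(g, h) = 9 (V(g, h) = (3 + 6) + 0 = 9 + 0 = 9)
V(-5*6 + n(4 - 3*5), 6)² = 9² = 81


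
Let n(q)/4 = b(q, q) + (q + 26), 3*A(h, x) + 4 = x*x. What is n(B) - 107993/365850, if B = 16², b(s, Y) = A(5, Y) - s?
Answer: 32004450007/365850 ≈ 87480.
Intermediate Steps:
A(h, x) = -4/3 + x²/3 (A(h, x) = -4/3 + (x*x)/3 = -4/3 + x²/3)
b(s, Y) = -4/3 - s + Y²/3 (b(s, Y) = (-4/3 + Y²/3) - s = -4/3 - s + Y²/3)
B = 256
n(q) = 296/3 + 4*q²/3 (n(q) = 4*((-4/3 - q + q²/3) + (q + 26)) = 4*((-4/3 - q + q²/3) + (26 + q)) = 4*(74/3 + q²/3) = 296/3 + 4*q²/3)
n(B) - 107993/365850 = (296/3 + (4/3)*256²) - 107993/365850 = (296/3 + (4/3)*65536) - 107993/365850 = (296/3 + 262144/3) - 1*107993/365850 = 87480 - 107993/365850 = 32004450007/365850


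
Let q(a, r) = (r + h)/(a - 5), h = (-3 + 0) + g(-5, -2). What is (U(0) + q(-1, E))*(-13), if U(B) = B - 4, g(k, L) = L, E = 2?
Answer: 91/2 ≈ 45.500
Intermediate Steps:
h = -5 (h = (-3 + 0) - 2 = -3 - 2 = -5)
q(a, r) = (-5 + r)/(-5 + a) (q(a, r) = (r - 5)/(a - 5) = (-5 + r)/(-5 + a))
U(B) = -4 + B
(U(0) + q(-1, E))*(-13) = ((-4 + 0) + (-5 + 2)/(-5 - 1))*(-13) = (-4 - 3/(-6))*(-13) = (-4 - ⅙*(-3))*(-13) = (-4 + ½)*(-13) = -7/2*(-13) = 91/2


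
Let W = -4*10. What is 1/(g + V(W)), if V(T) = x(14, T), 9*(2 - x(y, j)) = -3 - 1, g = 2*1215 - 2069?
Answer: 9/3271 ≈ 0.0027515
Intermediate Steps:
g = 361 (g = 2430 - 2069 = 361)
W = -40
x(y, j) = 22/9 (x(y, j) = 2 - (-3 - 1)/9 = 2 - ⅑*(-4) = 2 + 4/9 = 22/9)
V(T) = 22/9
1/(g + V(W)) = 1/(361 + 22/9) = 1/(3271/9) = 9/3271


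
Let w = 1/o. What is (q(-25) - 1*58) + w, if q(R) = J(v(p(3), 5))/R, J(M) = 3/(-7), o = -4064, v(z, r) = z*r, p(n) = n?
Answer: -41237583/711200 ≈ -57.983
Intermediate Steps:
v(z, r) = r*z
J(M) = -3/7 (J(M) = 3*(-⅐) = -3/7)
q(R) = -3/(7*R)
w = -1/4064 (w = 1/(-4064) = -1/4064 ≈ -0.00024606)
(q(-25) - 1*58) + w = (-3/7/(-25) - 1*58) - 1/4064 = (-3/7*(-1/25) - 58) - 1/4064 = (3/175 - 58) - 1/4064 = -10147/175 - 1/4064 = -41237583/711200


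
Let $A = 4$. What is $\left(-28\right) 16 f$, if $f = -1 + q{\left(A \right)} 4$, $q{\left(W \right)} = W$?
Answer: $-6720$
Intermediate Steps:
$f = 15$ ($f = -1 + 4 \cdot 4 = -1 + 16 = 15$)
$\left(-28\right) 16 f = \left(-28\right) 16 \cdot 15 = \left(-448\right) 15 = -6720$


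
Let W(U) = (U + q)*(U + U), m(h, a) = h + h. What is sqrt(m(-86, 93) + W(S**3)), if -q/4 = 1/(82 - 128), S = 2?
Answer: 14*I*sqrt(115)/23 ≈ 6.5275*I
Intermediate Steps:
m(h, a) = 2*h
q = 2/23 (q = -4/(82 - 128) = -4/(-46) = -4*(-1/46) = 2/23 ≈ 0.086957)
W(U) = 2*U*(2/23 + U) (W(U) = (U + 2/23)*(U + U) = (2/23 + U)*(2*U) = 2*U*(2/23 + U))
sqrt(m(-86, 93) + W(S**3)) = sqrt(2*(-86) + (2/23)*2**3*(2 + 23*2**3)) = sqrt(-172 + (2/23)*8*(2 + 23*8)) = sqrt(-172 + (2/23)*8*(2 + 184)) = sqrt(-172 + (2/23)*8*186) = sqrt(-172 + 2976/23) = sqrt(-980/23) = 14*I*sqrt(115)/23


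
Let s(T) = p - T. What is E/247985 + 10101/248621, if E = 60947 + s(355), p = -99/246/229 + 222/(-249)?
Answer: 27382770545760027/96092755747195190 ≈ 0.28496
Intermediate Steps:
p = -1392311/1558574 (p = -99*1/246*(1/229) + 222*(-1/249) = -33/82*1/229 - 74/83 = -33/18778 - 74/83 = -1392311/1558574 ≈ -0.89332)
s(T) = -1392311/1558574 - T
E = 94435723497/1558574 (E = 60947 + (-1392311/1558574 - 1*355) = 60947 + (-1392311/1558574 - 355) = 60947 - 554686081/1558574 = 94435723497/1558574 ≈ 60591.)
E/247985 + 10101/248621 = (94435723497/1558574)/247985 + 10101/248621 = (94435723497/1558574)*(1/247985) + 10101*(1/248621) = 94435723497/386502973390 + 10101/248621 = 27382770545760027/96092755747195190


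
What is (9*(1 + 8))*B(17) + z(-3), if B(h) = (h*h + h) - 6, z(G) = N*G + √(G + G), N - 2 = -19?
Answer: 24351 + I*√6 ≈ 24351.0 + 2.4495*I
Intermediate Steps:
N = -17 (N = 2 - 19 = -17)
z(G) = -17*G + √2*√G (z(G) = -17*G + √(G + G) = -17*G + √(2*G) = -17*G + √2*√G)
B(h) = -6 + h + h² (B(h) = (h² + h) - 6 = (h + h²) - 6 = -6 + h + h²)
(9*(1 + 8))*B(17) + z(-3) = (9*(1 + 8))*(-6 + 17 + 17²) + (-17*(-3) + √2*√(-3)) = (9*9)*(-6 + 17 + 289) + (51 + √2*(I*√3)) = 81*300 + (51 + I*√6) = 24300 + (51 + I*√6) = 24351 + I*√6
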